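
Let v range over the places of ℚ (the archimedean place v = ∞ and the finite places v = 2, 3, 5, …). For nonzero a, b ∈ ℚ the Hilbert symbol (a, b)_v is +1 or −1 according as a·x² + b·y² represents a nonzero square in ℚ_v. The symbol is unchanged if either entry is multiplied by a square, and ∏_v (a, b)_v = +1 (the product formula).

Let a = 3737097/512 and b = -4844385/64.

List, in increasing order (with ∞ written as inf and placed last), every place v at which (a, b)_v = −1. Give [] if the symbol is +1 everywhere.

[7, 13]

(a, b) ≡ (546, -65) mod (ℚ^×)²; places V = {2, 3, 5, 7, 13, ∞}.
(a,b)_∞: sgn(546)=+, sgn(-65)=−, so +1.
(a,b)_2: α=-9, β=-6; u≡1, v≡7 (mod 8); ε(u)ε(v)=0·1, αω(v)=-9·0, βω(u)=-6·0; sum ≡ 0  ⇒  +1.
(a,b)_5: α=0, u≡1; β=1, v≡2 (mod 5); (1|5)=+1, (2|5)=-1; sign (−1)^0·+1^1·-1^0 = +1.
(a,b)_3: α=5, u≡2; β=2, v≡1 (mod 3); (2|3)=-1, (1|3)=+1; sign (−1)^0·-1^2·+1^5 = +1.
(a,b)_7: α=1, u≡2; β=2, v≡3 (mod 7); (2|7)=+1, (3|7)=-1; sign (−1)^0·+1^2·-1^1 = -1.
(a,b)_13: α=3, u≡10; β=3, v≡8 (mod 13); (10|13)=+1, (8|13)=-1; sign (−1)^0·+1^3·-1^3 = -1.
(546, -65 / ℚ) ramifies at {7, 13}: a division algebra.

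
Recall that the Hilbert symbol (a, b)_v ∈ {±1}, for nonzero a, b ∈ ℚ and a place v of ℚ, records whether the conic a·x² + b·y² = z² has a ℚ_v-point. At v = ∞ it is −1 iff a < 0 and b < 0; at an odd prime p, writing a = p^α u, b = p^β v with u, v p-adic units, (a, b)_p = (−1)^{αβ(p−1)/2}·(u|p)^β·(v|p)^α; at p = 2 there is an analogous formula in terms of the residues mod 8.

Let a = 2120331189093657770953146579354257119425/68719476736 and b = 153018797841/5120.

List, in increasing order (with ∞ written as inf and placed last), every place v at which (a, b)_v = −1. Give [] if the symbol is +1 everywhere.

[5, 13, 19, 29, 37, 47]

Mod squares: a ≡ 249924233, b ≡ 2379845. Check v ∈ {∞, 2, 3, 5, 7, 13, 19, 23, 29, 37, 41, 47}.
v=∞: 249924233 > 0 and 2379845 > 0  ⇒  (a,b)_∞ = +1.
v=37: a=37^1·(≡11), b=37^0·(≡5) mod 37; (11|37)=+1, (5|37)=-1; (−1)^{1·0·18}·(+1)^0·(-1)^1 = -1.
v=19: a=19^3·(≡6), b=19^1·(≡9) mod 19; (6|19)=+1, (9|19)=+1; (−1)^{3·1·9}·(+1)^1·(+1)^3 = -1.
v=47: a=47^4·(≡33), b=47^1·(≡28) mod 47; (33|47)=-1, (28|47)=+1; (−1)^{4·1·23}·(-1)^1·(+1)^4 = -1.
v=23: a=23^1·(≡2), b=23^0·(≡9) mod 23; (2|23)=+1, (9|23)=+1; (−1)^{1·0·11}·(+1)^0·(+1)^1 = +1.
v=7: a=7^4·(≡3), b=7^2·(≡5) mod 7; (3|7)=-1, (5|7)=-1; (−1)^{4·2·3}·(-1)^2·(-1)^4 = +1.
v=3: a=3^24·(≡2), b=3^8·(≡2) mod 3; (2|3)=-1, (2|3)=-1; (−1)^{24·8·1}·(-1)^8·(-1)^24 = +1.
v=5: a=5^2·(≡2), b=5^-1·(≡4) mod 5; (2|5)=-1, (4|5)=+1; (−1)^{2·-1·2}·(-1)^-1·(+1)^2 = -1.
v=2: v_2(a)=-36, v_2(b)=-10; units ≡ 1, 5 (mod 8); ε·ε+αω+βω = 0·0+-36·1+-10·0 ≡ 0  ⇒  (a,b)_2 = +1.
v=29: a=29^1·(≡19), b=29^0·(≡17) mod 29; (19|29)=-1, (17|29)=-1; (−1)^{1·0·14}·(-1)^0·(-1)^1 = -1.
v=13: a=13^3·(≡6), b=13^1·(≡9) mod 13; (6|13)=-1, (9|13)=+1; (−1)^{3·1·6}·(-1)^1·(+1)^3 = -1.
v=41: a=41^3·(≡30), b=41^1·(≡15) mod 41; (30|41)=-1, (15|41)=-1; (−1)^{3·1·20}·(-1)^1·(-1)^3 = +1.
(249924233, 2379845 / ℚ) ramifies at {5, 13, 19, 29, 37, 47}: a division algebra.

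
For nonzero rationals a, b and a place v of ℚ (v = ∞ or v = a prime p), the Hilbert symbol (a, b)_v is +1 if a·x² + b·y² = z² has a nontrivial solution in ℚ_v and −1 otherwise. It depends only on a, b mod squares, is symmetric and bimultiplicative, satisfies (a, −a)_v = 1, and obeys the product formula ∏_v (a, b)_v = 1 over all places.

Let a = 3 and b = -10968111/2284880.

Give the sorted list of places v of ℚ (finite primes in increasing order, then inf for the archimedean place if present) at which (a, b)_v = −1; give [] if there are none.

(a, b) ≡ (3, -124355) mod (ℚ^×)²; places V = {2, 3, 5, 7, 11, 13, 17, 19, ∞}.
(a,b)_19: α=0, u≡3; β=1, v≡10 (mod 19); (3|19)=-1, (10|19)=-1; sign (−1)^0·-1^1·-1^0 = -1.
(a,b)_13: α=0, u≡3; β=-4, v≡1 (mod 13); (3|13)=+1, (1|13)=+1; sign (−1)^0·+1^-4·+1^0 = +1.
(a,b)_5: α=0, u≡3; β=-1, v≡4 (mod 5); (3|5)=-1, (4|5)=+1; sign (−1)^0·-1^-1·+1^0 = -1.
(a,b)_17: α=0, u≡3; β=1, v≡10 (mod 17); (3|17)=-1, (10|17)=-1; sign (−1)^0·-1^1·-1^0 = -1.
(a,b)_∞: sgn(3)=+, sgn(-124355)=−, so +1.
(a,b)_11: α=0, u≡3; β=1, v≡4 (mod 11); (3|11)=+1, (4|11)=+1; sign (−1)^0·+1^1·+1^0 = +1.
(a,b)_3: α=1, u≡1; β=2, v≡1 (mod 3); (1|3)=+1, (1|3)=+1; sign (−1)^0·+1^2·+1^1 = +1.
(a,b)_7: α=0, u≡3; β=3, v≡2 (mod 7); (3|7)=-1, (2|7)=+1; sign (−1)^0·-1^3·+1^0 = -1.
(a,b)_2: α=0, β=-4; u≡3, v≡5 (mod 8); ε(u)ε(v)=1·0, αω(v)=0·1, βω(u)=-4·1; sum ≡ 0  ⇒  +1.
|Ram(3, -124355)| = 4, even; anisotropic at {5, 7, 17, 19}.

[5, 7, 17, 19]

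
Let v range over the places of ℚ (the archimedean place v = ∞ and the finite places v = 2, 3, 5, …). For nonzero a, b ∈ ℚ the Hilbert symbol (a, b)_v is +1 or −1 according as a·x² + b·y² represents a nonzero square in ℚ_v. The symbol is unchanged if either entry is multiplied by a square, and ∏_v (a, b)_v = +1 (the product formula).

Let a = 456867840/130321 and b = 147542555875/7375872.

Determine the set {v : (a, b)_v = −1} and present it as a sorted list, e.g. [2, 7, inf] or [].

Mod squares: a ≡ 165, b ≡ 2145. Check v ∈ {∞, 2, 3, 5, 7, 11, 13, 17, 19}.
v=∞: 165 > 0 and 2145 > 0  ⇒  (a,b)_∞ = +1.
v=5: a=5^1·(≡3), b=5^3·(≡1) mod 5; (3|5)=-1, (1|5)=+1; (−1)^{1·3·2}·(-1)^3·(+1)^1 = -1.
v=11: a=11^1·(≡9), b=11^1·(≡6) mod 11; (9|11)=+1, (6|11)=-1; (−1)^{1·1·5}·(+1)^1·(-1)^1 = +1.
v=17: a=17^0·(≡3), b=17^2·(≡3) mod 17; (3|17)=-1, (3|17)=-1; (−1)^{0·2·8}·(-1)^2·(-1)^0 = +1.
v=7: a=7^0·(≡1), b=7^-4·(≡6) mod 7; (1|7)=+1, (6|7)=-1; (−1)^{0·-4·3}·(+1)^-4·(-1)^0 = +1.
v=2: v_2(a)=14, v_2(b)=-10; units ≡ 5, 1 (mod 8); ε·ε+αω+βω = 0·0+14·0+-10·1 ≡ 0  ⇒  (a,b)_2 = +1.
v=3: a=3^1·(≡1), b=3^-1·(≡1) mod 3; (1|3)=+1, (1|3)=+1; (−1)^{1·-1·1}·(+1)^-1·(+1)^1 = -1.
v=19: a=19^-4·(≡15), b=19^0·(≡16) mod 19; (15|19)=-1, (16|19)=+1; (−1)^{-4·0·9}·(-1)^0·(+1)^-4 = +1.
v=13: a=13^2·(≡4), b=13^5·(≡3) mod 13; (4|13)=+1, (3|13)=+1; (−1)^{2·5·6}·(+1)^5·(+1)^2 = +1.
Ram(165, 2145) = {3, 5}; no ℚ_3-point on the conic.

[3, 5]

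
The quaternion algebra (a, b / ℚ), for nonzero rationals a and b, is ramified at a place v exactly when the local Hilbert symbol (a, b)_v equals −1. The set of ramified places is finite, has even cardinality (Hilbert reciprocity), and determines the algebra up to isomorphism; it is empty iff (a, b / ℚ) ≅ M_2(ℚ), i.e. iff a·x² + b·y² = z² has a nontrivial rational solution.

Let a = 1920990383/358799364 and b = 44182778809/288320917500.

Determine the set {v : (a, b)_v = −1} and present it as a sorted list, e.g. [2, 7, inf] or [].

(a, b) ≡ (23, 7) mod (ℚ^×)²; places V = {2, 3, 5, 7, 11, 13, 19, 23, 37, 41, ∞}.
(a,b)_13: α=2, u≡10; β=2, v≡7 (mod 13); (10|13)=+1, (7|13)=-1; sign (−1)^0·+1^2·-1^2 = +1.
(a,b)_41: α=-2, u≡21; β=-2, v≡28 (mod 41); (21|41)=+1, (28|41)=-1; sign (−1)^0·+1^-2·-1^-2 = +1.
(a,b)_3: α=-2, u≡2; β=-4, v≡1 (mod 3); (2|3)=-1, (1|3)=+1; sign (−1)^0·-1^-4·+1^-2 = +1.
(a,b)_11: α=-2, u≡5; β=-2, v≡6 (mod 11); (5|11)=+1, (6|11)=-1; sign (−1)^0·+1^-2·-1^-2 = +1.
(a,b)_7: α=-2, u≡2; β=-1, v≡1 (mod 7); (2|7)=+1, (1|7)=+1; sign (−1)^0·+1^-1·+1^-2 = +1.
(a,b)_37: α=2, u≡14; β=2, v≡34 (mod 37); (14|37)=-1, (34|37)=+1; sign (−1)^0·-1^2·+1^2 = +1.
(a,b)_19: α=2, u≡11; β=2, v≡4 (mod 19); (11|19)=+1, (4|19)=+1; sign (−1)^0·+1^2·+1^2 = +1.
(a,b)_23: α=1, u≡8; β=2, v≡22 (mod 23); (8|23)=+1, (22|23)=-1; sign (−1)^0·+1^2·-1^1 = -1.
(a,b)_2: α=-2, β=-2; u≡7, v≡7 (mod 8); ε(u)ε(v)=1·1, αω(v)=-2·0, βω(u)=-2·0; sum ≡ 1  ⇒  -1.
(a,b)_∞: sgn(23)=+, sgn(7)=+, so +1.
(a,b)_5: α=0, u≡2; β=-4, v≡3 (mod 5); (2|5)=-1, (3|5)=-1; sign (−1)^0·-1^-4·-1^0 = +1.
|Ram(23, 7)| = 2, even; anisotropic at {2, 23}.

[2, 23]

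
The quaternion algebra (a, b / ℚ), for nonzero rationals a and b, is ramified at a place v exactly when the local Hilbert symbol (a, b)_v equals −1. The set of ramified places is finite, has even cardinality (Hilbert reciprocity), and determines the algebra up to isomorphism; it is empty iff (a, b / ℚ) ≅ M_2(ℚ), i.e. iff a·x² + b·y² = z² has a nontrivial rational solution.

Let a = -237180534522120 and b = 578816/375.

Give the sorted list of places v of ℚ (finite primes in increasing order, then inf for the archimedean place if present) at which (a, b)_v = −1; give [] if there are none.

[3, 5, 7, 19]

Mod squares: a ≡ -3570, b ≡ 33915. Check v ∈ {∞, 2, 3, 5, 7, 17, 19}.
v=7: a=7^3·(≡4), b=7^1·(≡1) mod 7; (4|7)=+1, (1|7)=+1; (−1)^{3·1·3}·(+1)^1·(+1)^3 = -1.
v=3: a=3^3·(≡1), b=3^-1·(≡1) mod 3; (1|3)=+1, (1|3)=+1; (−1)^{3·-1·1}·(+1)^-1·(+1)^3 = -1.
v=2: v_2(a)=3, v_2(b)=8; units ≡ 7, 3 (mod 8); ε·ε+αω+βω = 1·1+3·1+8·0 ≡ 0  ⇒  (a,b)_2 = +1.
v=19: a=19^4·(≡14), b=19^1·(≡10) mod 19; (14|19)=-1, (10|19)=-1; (−1)^{4·1·9}·(-1)^1·(-1)^4 = -1.
v=17: a=17^3·(≡10), b=17^1·(≡14) mod 17; (10|17)=-1, (14|17)=-1; (−1)^{3·1·8}·(-1)^1·(-1)^3 = +1.
v=∞: -3570 < 0 and 33915 > 0  ⇒  (a,b)_∞ = +1.
v=5: a=5^1·(≡1), b=5^-3·(≡2) mod 5; (1|5)=+1, (2|5)=-1; (−1)^{1·-3·2}·(+1)^-3·(-1)^1 = -1.
(-3570, 33915 / ℚ) ramifies at {3, 5, 7, 19}: a division algebra.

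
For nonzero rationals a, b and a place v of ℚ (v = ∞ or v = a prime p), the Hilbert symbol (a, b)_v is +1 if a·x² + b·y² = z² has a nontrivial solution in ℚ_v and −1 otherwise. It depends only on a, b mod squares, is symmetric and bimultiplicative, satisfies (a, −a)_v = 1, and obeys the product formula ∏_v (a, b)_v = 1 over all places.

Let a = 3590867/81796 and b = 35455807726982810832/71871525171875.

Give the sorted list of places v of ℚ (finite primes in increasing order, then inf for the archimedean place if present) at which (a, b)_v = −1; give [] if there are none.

(a, b) ≡ (203, 355047) mod (ℚ^×)²; places V = {2, 3, 5, 7, 11, 13, 17, 19, 29, 53, ∞}.
(a,b)_13: α=-2, u≡11; β=-4, v≡9 (mod 13); (11|13)=-1, (9|13)=+1; sign (−1)^0·-1^-4·+1^-2 = +1.
(a,b)_5: α=0, u≡2; β=-6, v≡2 (mod 5); (2|5)=-1, (2|5)=-1; sign (−1)^0·-1^-6·-1^0 = +1.
(a,b)_∞: sgn(203)=+, sgn(355047)=+, so +1.
(a,b)_53: α=0, u≡10; β=1, v≡45 (mod 53); (10|53)=+1, (45|53)=-1; sign (−1)^0·+1^1·-1^0 = +1.
(a,b)_19: α=2, u≡10; β=0, v≡14 (mod 19); (10|19)=-1, (14|19)=-1; sign (−1)^0·-1^0·-1^2 = +1.
(a,b)_2: α=-2, β=4; u≡3, v≡7 (mod 8); ε(u)ε(v)=1·1, αω(v)=-2·0, βω(u)=4·1; sum ≡ 1  ⇒  -1.
(a,b)_29: α=1, u≡5; β=3, v≡4 (mod 29); (5|29)=+1, (4|29)=+1; sign (−1)^0·+1^3·+1^1 = +1.
(a,b)_11: α=-2, u≡1; β=-5, v≡9 (mod 11); (1|11)=+1, (9|11)=+1; sign (−1)^0·+1^-5·+1^-2 = +1.
(a,b)_7: α=3, u≡4; β=11, v≡3 (mod 7); (4|7)=+1, (3|7)=-1; sign (−1)^1·+1^11·-1^3 = +1.
(a,b)_3: α=0, u≡2; β=1, v≡2 (mod 3); (2|3)=-1, (2|3)=-1; sign (−1)^0·-1^1·-1^0 = -1.
(a,b)_17: α=0, u≡16; β=2, v≡15 (mod 17); (16|17)=+1, (15|17)=+1; sign (−1)^0·+1^2·+1^0 = +1.
(203, 355047 / ℚ) ramifies at {2, 3}: a division algebra.

[2, 3]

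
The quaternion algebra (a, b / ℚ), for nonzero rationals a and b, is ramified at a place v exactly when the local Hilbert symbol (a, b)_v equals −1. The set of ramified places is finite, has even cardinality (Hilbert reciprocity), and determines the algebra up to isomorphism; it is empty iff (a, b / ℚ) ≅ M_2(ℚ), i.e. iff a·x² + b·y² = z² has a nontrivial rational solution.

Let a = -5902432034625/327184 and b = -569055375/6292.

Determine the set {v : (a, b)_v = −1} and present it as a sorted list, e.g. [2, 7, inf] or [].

[5, inf]

(a, b) ≡ (-465, -74555) mod (ℚ^×)²; places V = {2, 3, 5, 7, 11, 13, 29, 31, 37, ∞}.
(a,b)_3: α=3, u≡1; β=4, v≡1 (mod 3); (1|3)=+1, (1|3)=+1; sign (−1)^0·+1^4·+1^3 = +1.
(a,b)_11: α=-2, u≡8; β=-2, v≡3 (mod 11); (8|11)=-1, (3|11)=+1; sign (−1)^0·-1^-2·+1^-2 = +1.
(a,b)_13: α=-2, u≡9; β=-1, v≡7 (mod 13); (9|13)=+1, (7|13)=-1; sign (−1)^0·+1^-1·-1^-2 = +1.
(a,b)_37: α=2, u≡30; β=1, v≡13 (mod 37); (30|37)=+1, (13|37)=-1; sign (−1)^0·+1^1·-1^2 = +1.
(a,b)_7: α=2, u≡4; β=2, v≡4 (mod 7); (4|7)=+1, (4|7)=+1; sign (−1)^0·+1^2·+1^2 = +1.
(a,b)_31: α=1, u≡20; β=1, v≡6 (mod 31); (20|31)=+1, (6|31)=-1; sign (−1)^1·+1^1·-1^1 = +1.
(a,b)_2: α=-4, β=-2; u≡7, v≡5 (mod 8); ε(u)ε(v)=1·0, αω(v)=-4·1, βω(u)=-2·0; sum ≡ 0  ⇒  +1.
(a,b)_∞: sgn(-465)=−, sgn(-74555)=−, so -1.
(a,b)_29: α=2, u≡24; β=0, v≡4 (mod 29); (24|29)=+1, (4|29)=+1; sign (−1)^0·+1^0·+1^2 = +1.
(a,b)_5: α=3, u≡2; β=3, v≡1 (mod 5); (2|5)=-1, (1|5)=+1; sign (−1)^0·-1^3·+1^3 = -1.
|Ram(-465, -74555)| = 2, even; anisotropic at {5, ∞}.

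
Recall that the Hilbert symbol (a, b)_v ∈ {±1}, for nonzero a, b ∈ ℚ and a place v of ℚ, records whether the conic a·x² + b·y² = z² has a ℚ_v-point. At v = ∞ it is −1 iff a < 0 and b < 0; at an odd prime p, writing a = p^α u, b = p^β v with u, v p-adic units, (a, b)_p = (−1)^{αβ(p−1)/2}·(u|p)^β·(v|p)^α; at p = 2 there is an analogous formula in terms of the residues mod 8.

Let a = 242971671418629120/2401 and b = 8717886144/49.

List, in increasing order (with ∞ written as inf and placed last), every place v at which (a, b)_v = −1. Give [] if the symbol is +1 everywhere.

Mod squares: a ≡ 1955, b ≡ 11. Check v ∈ {∞, 2, 3, 5, 7, 11, 17, 23}.
v=11: a=11^2·(≡7), b=11^1·(≡4) mod 11; (7|11)=-1, (4|11)=+1; (−1)^{2·1·5}·(-1)^1·(+1)^2 = -1.
v=23: a=23^3·(≡2), b=23^2·(≡15) mod 23; (2|23)=+1, (15|23)=-1; (−1)^{3·2·11}·(+1)^2·(-1)^3 = -1.
v=3: a=3^8·(≡2), b=3^4·(≡2) mod 3; (2|3)=-1, (2|3)=-1; (−1)^{8·4·1}·(-1)^4·(-1)^8 = +1.
v=17: a=17^3·(≡16), b=17^2·(≡11) mod 17; (16|17)=+1, (11|17)=-1; (−1)^{3·2·8}·(+1)^2·(-1)^3 = -1.
v=5: a=5^1·(≡4), b=5^0·(≡1) mod 5; (4|5)=+1, (1|5)=+1; (−1)^{1·0·2}·(+1)^0·(+1)^1 = +1.
v=2: v_2(a)=10, v_2(b)=6; units ≡ 3, 3 (mod 8); ε·ε+αω+βω = 1·1+10·1+6·1 ≡ 1  ⇒  (a,b)_2 = -1.
v=∞: 1955 > 0 and 11 > 0  ⇒  (a,b)_∞ = +1.
v=7: a=7^-4·(≡2), b=7^-2·(≡2) mod 7; (2|7)=+1, (2|7)=+1; (−1)^{-4·-2·3}·(+1)^-2·(+1)^-4 = +1.
Ram(1955, 11) = {2, 11, 17, 23}; no ℚ_2-point on the conic.

[2, 11, 17, 23]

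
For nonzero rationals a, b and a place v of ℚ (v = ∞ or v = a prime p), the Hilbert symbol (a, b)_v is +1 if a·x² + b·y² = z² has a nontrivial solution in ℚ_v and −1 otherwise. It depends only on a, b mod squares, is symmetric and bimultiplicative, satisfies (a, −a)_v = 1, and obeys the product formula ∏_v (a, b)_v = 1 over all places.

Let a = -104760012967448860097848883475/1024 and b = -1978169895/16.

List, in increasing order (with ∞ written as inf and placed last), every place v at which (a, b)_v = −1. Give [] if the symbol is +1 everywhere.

[7, 19, 29, inf]

Mod squares: a ≡ -88179, b ≡ -608855. Check v ∈ {∞, 2, 3, 5, 7, 13, 17, 19, 29}.
v=5: a=5^2·(≡4), b=5^1·(≡1) mod 5; (4|5)=+1, (1|5)=+1; (−1)^{2·1·2}·(+1)^1·(+1)^2 = +1.
v=2: v_2(a)=-10, v_2(b)=-4; units ≡ 5, 1 (mod 8); ε·ε+αω+βω = 0·0+-10·0+-4·1 ≡ 0  ⇒  (a,b)_2 = +1.
v=3: a=3^5·(≡1), b=3^2·(≡1) mod 3; (1|3)=+1, (1|3)=+1; (−1)^{5·2·1}·(+1)^2·(+1)^5 = +1.
v=13: a=13^3·(≡3), b=13^1·(≡3) mod 13; (3|13)=+1, (3|13)=+1; (−1)^{3·1·6}·(+1)^1·(+1)^3 = +1.
v=7: a=7^1·(≡3), b=7^0·(≡6) mod 7; (3|7)=-1, (6|7)=-1; (−1)^{1·0·3}·(-1)^0·(-1)^1 = -1.
v=∞: -88179 < 0 and -608855 < 0  ⇒  (a,b)_∞ = -1.
v=19: a=19^9·(≡10), b=19^3·(≡14) mod 19; (10|19)=-1, (14|19)=-1; (−1)^{9·3·9}·(-1)^3·(-1)^9 = -1.
v=17: a=17^3·(≡13), b=17^1·(≡9) mod 17; (13|17)=+1, (9|17)=+1; (−1)^{3·1·8}·(+1)^1·(+1)^3 = +1.
v=29: a=29^4·(≡8), b=29^1·(≡20) mod 29; (8|29)=-1, (20|29)=+1; (−1)^{4·1·14}·(-1)^1·(+1)^4 = -1.
|Ram(-88179, -608855)| = 4, even; anisotropic at {7, 19, 29, ∞}.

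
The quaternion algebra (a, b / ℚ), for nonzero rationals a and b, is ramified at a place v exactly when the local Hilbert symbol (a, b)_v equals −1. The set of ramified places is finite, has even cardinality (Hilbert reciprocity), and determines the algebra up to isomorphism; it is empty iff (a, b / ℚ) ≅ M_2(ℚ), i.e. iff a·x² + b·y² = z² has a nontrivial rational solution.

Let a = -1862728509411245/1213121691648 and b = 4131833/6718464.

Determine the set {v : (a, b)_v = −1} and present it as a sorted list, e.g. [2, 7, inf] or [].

[3, 5]

Mod squares: a ≡ -15, b ≡ 17. Check v ∈ {∞, 2, 3, 5, 7, 17, 23, 29, 47}.
v=23: a=23^-2·(≡1), b=23^0·(≡7) mod 23; (1|23)=+1, (7|23)=-1; (−1)^{-2·0·11}·(+1)^0·(-1)^-2 = +1.
v=2: v_2(a)=-20, v_2(b)=-10; units ≡ 1, 1 (mod 8); ε·ε+αω+βω = 0·0+-20·0+-10·0 ≡ 0  ⇒  (a,b)_2 = +1.
v=3: a=3^-7·(≡1), b=3^-8·(≡2) mod 3; (1|3)=+1, (2|3)=-1; (−1)^{-7·-8·1}·(+1)^-8·(-1)^-7 = -1.
v=∞: -15 < 0 and 17 > 0  ⇒  (a,b)_∞ = +1.
v=47: a=47^2·(≡21), b=47^0·(≡8) mod 47; (21|47)=+1, (8|47)=+1; (−1)^{2·0·23}·(+1)^0·(+1)^2 = +1.
v=5: a=5^1·(≡2), b=5^0·(≡2) mod 5; (2|5)=-1, (2|5)=-1; (−1)^{1·0·2}·(-1)^0·(-1)^1 = -1.
v=7: a=7^4·(≡3), b=7^0·(≡5) mod 7; (3|7)=-1, (5|7)=-1; (−1)^{4·0·3}·(-1)^0·(-1)^4 = +1.
v=29: a=29^2·(≡18), b=29^2·(≡14) mod 29; (18|29)=-1, (14|29)=-1; (−1)^{2·2·14}·(-1)^2·(-1)^2 = +1.
v=17: a=17^4·(≡2), b=17^3·(≡15) mod 17; (2|17)=+1, (15|17)=+1; (−1)^{4·3·8}·(+1)^3·(+1)^4 = +1.
(-15, 17 / ℚ) ramifies at {3, 5}: a division algebra.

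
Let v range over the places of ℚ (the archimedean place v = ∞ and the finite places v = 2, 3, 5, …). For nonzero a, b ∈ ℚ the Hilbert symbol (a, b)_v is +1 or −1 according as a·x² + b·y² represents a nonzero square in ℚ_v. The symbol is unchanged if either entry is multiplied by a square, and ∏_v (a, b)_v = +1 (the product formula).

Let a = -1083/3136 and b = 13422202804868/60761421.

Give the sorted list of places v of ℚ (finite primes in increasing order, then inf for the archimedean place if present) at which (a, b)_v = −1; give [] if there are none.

[3, 11]

Mod squares: a ≡ -3, b ≡ 9933. Check v ∈ {∞, 2, 3, 7, 11, 13, 19, 31, 43}.
v=7: a=7^-2·(≡2), b=7^-3·(≡5) mod 7; (2|7)=+1, (5|7)=-1; (−1)^{-2·-3·3}·(+1)^-3·(-1)^-2 = +1.
v=19: a=19^2·(≡16), b=19^2·(≡13) mod 19; (16|19)=+1, (13|19)=-1; (−1)^{2·2·9}·(+1)^2·(-1)^2 = +1.
v=31: a=31^0·(≡19), b=31^2·(≡13) mod 31; (19|31)=+1, (13|31)=-1; (−1)^{0·2·15}·(+1)^2·(-1)^0 = +1.
v=13: a=13^0·(≡3), b=13^2·(≡1) mod 13; (3|13)=+1, (1|13)=+1; (−1)^{0·2·6}·(+1)^2·(+1)^0 = +1.
v=∞: -3 < 0 and 9933 > 0  ⇒  (a,b)_∞ = +1.
v=11: a=11^0·(≡6), b=11^3·(≡3) mod 11; (6|11)=-1, (3|11)=+1; (−1)^{0·3·5}·(-1)^3·(+1)^0 = -1.
v=3: a=3^1·(≡2), b=3^-11·(≡2) mod 3; (2|3)=-1, (2|3)=-1; (−1)^{1·-11·1}·(-1)^-11·(-1)^1 = -1.
v=43: a=43^0·(≡17), b=43^1·(≡11) mod 43; (17|43)=+1, (11|43)=+1; (−1)^{0·1·21}·(+1)^1·(+1)^0 = +1.
v=2: v_2(a)=-6, v_2(b)=2; units ≡ 5, 5 (mod 8); ε·ε+αω+βω = 0·0+-6·1+2·1 ≡ 0  ⇒  (a,b)_2 = +1.
(-3, 9933 / ℚ) ramifies at {3, 11}: a division algebra.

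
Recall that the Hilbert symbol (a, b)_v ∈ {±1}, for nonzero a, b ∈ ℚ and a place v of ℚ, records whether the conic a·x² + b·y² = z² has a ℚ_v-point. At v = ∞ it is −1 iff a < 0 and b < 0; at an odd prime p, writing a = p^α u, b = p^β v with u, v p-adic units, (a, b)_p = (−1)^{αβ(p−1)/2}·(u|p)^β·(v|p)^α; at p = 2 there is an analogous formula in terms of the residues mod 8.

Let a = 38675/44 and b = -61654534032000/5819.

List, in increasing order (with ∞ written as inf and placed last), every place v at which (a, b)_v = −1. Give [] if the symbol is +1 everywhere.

Mod squares: a ≡ 17017, b ≡ -30030. Check v ∈ {∞, 2, 3, 5, 7, 11, 13, 17, 23}.
v=23: a=23^0·(≡17), b=23^-2·(≡13) mod 23; (17|23)=-1, (13|23)=+1; (−1)^{0·-2·11}·(-1)^-2·(+1)^0 = +1.
v=13: a=13^1·(≡10), b=13^3·(≡1) mod 13; (10|13)=+1, (1|13)=+1; (−1)^{1·3·6}·(+1)^3·(+1)^1 = +1.
v=3: a=3^0·(≡1), b=3^1·(≡1) mod 3; (1|3)=+1, (1|3)=+1; (−1)^{0·1·1}·(+1)^1·(+1)^0 = +1.
v=2: v_2(a)=-2, v_2(b)=7; units ≡ 1, 1 (mod 8); ε·ε+αω+βω = 0·0+-2·0+7·0 ≡ 0  ⇒  (a,b)_2 = +1.
v=5: a=5^2·(≡3), b=5^3·(≡1) mod 5; (3|5)=-1, (1|5)=+1; (−1)^{2·3·2}·(-1)^3·(+1)^2 = -1.
v=7: a=7^1·(≡1), b=7^1·(≡2) mod 7; (1|7)=+1, (2|7)=+1; (−1)^{1·1·3}·(+1)^1·(+1)^1 = -1.
v=17: a=17^1·(≡15), b=17^4·(≡4) mod 17; (15|17)=+1, (4|17)=+1; (−1)^{1·4·8}·(+1)^4·(+1)^1 = +1.
v=11: a=11^-1·(≡8), b=11^-1·(≡3) mod 11; (8|11)=-1, (3|11)=+1; (−1)^{-1·-1·5}·(-1)^-1·(+1)^-1 = +1.
v=∞: 17017 > 0 and -30030 < 0  ⇒  (a,b)_∞ = +1.
|Ram(17017, -30030)| = 2, even; anisotropic at {5, 7}.

[5, 7]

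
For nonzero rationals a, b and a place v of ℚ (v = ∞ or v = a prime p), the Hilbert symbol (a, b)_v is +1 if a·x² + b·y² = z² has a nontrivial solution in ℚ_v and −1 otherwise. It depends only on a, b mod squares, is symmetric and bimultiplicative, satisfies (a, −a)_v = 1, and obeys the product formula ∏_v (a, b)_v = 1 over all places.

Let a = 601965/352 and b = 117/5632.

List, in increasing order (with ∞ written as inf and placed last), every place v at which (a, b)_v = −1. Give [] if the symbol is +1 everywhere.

Mod squares: a ≡ 30030, b ≡ 286. Check v ∈ {∞, 2, 3, 5, 7, 11, 13}.
v=2: v_2(a)=-5, v_2(b)=-9; units ≡ 7, 7 (mod 8); ε·ε+αω+βω = 1·1+-5·0+-9·0 ≡ 1  ⇒  (a,b)_2 = -1.
v=7: a=7^3·(≡6), b=7^0·(≡3) mod 7; (6|7)=-1, (3|7)=-1; (−1)^{3·0·3}·(-1)^0·(-1)^3 = -1.
v=13: a=13^1·(≡12), b=13^1·(≡3) mod 13; (12|13)=+1, (3|13)=+1; (−1)^{1·1·6}·(+1)^1·(+1)^1 = +1.
v=5: a=5^1·(≡4), b=5^0·(≡1) mod 5; (4|5)=+1, (1|5)=+1; (−1)^{1·0·2}·(+1)^0·(+1)^1 = +1.
v=∞: 30030 > 0 and 286 > 0  ⇒  (a,b)_∞ = +1.
v=3: a=3^3·(≡2), b=3^2·(≡1) mod 3; (2|3)=-1, (1|3)=+1; (−1)^{3·2·1}·(-1)^2·(+1)^3 = +1.
v=11: a=11^-1·(≡10), b=11^-1·(≡3) mod 11; (10|11)=-1, (3|11)=+1; (−1)^{-1·-1·5}·(-1)^-1·(+1)^-1 = +1.
Ram(30030, 286) = {2, 7}; no ℚ_2-point on the conic.

[2, 7]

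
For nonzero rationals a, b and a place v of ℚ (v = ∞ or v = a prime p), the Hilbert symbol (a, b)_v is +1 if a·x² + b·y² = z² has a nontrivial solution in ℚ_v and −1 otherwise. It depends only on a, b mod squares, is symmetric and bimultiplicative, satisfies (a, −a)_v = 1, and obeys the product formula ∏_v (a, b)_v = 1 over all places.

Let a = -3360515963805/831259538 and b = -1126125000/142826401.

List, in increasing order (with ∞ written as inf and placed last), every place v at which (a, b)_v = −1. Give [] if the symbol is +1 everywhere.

(a, b) ≡ (-10, -2002) mod (ℚ^×)²; places V = {2, 3, 5, 7, 11, 13, 17, 19, 29, 37, ∞}.
(a,b)_29: α=-2, u≡3; β=0, v≡24 (mod 29); (3|29)=-1, (24|29)=+1; sign (−1)^0·-1^0·+1^-2 = +1.
(a,b)_2: α=-1, β=3; u≡3, v≡7 (mod 8); ε(u)ε(v)=1·1, αω(v)=-1·0, βω(u)=3·1; sum ≡ 0  ⇒  +1.
(a,b)_13: α=4, u≡9; β=1, v≡2 (mod 13); (9|13)=+1, (2|13)=-1; sign (−1)^0·+1^1·-1^4 = +1.
(a,b)_∞: sgn(-10)=−, sgn(-2002)=−, so -1.
(a,b)_19: α=-2, u≡4; β=-2, v≡15 (mod 19); (4|19)=+1, (15|19)=-1; sign (−1)^0·+1^-2·-1^-2 = +1.
(a,b)_7: α=4, u≡4; β=1, v≡2 (mod 7); (4|7)=+1, (2|7)=+1; sign (−1)^0·+1^1·+1^4 = +1.
(a,b)_5: α=1, u≡3; β=6, v≡3 (mod 5); (3|5)=-1, (3|5)=-1; sign (−1)^0·-1^6·-1^1 = -1.
(a,b)_3: α=4, u≡2; β=2, v≡2 (mod 3); (2|3)=-1, (2|3)=-1; sign (−1)^0·-1^2·-1^4 = +1.
(a,b)_17: α=0, u≡5; β=-2, v≡8 (mod 17); (5|17)=-1, (8|17)=+1; sign (−1)^0·-1^-2·+1^0 = +1.
(a,b)_11: α=2, u≡3; β=1, v≡3 (mod 11); (3|11)=+1, (3|11)=+1; sign (−1)^0·+1^1·+1^2 = +1.
(a,b)_37: α=-2, u≡26; β=-2, v≡33 (mod 37); (26|37)=+1, (33|37)=+1; sign (−1)^0·+1^-2·+1^-2 = +1.
(-10, -2002 / ℚ) ramifies at {5, ∞}: a division algebra.

[5, inf]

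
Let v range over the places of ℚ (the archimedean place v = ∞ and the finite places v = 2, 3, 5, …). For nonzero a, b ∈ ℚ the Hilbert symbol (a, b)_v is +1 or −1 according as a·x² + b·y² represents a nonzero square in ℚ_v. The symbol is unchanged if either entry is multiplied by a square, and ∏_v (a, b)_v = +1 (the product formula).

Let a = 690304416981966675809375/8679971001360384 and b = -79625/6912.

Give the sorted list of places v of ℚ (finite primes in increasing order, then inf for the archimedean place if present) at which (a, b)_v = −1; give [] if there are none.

[2, 3]

Mod squares: a ≡ 2730, b ≡ -195. Check v ∈ {∞, 2, 3, 5, 7, 11, 13, 17, 19, 23, 29, 41}.
v=29: a=29^-2·(≡28), b=29^0·(≡27) mod 29; (28|29)=+1, (27|29)=-1; (−1)^{-2·0·14}·(+1)^0·(-1)^-2 = +1.
v=7: a=7^13·(≡5), b=7^2·(≡2) mod 7; (5|7)=-1, (2|7)=+1; (−1)^{13·2·3}·(-1)^2·(+1)^13 = +1.
v=2: v_2(a)=-13, v_2(b)=-8; units ≡ 5, 5 (mod 8); ε·ε+αω+βω = 0·0+-13·1+-8·1 ≡ 1  ⇒  (a,b)_2 = -1.
v=5: a=5^5·(≡1), b=5^3·(≡4) mod 5; (1|5)=+1, (4|5)=+1; (−1)^{5·3·2}·(+1)^3·(+1)^5 = +1.
v=41: a=41^2·(≡29), b=41^0·(≡5) mod 41; (29|41)=-1, (5|41)=+1; (−1)^{2·0·20}·(-1)^0·(+1)^2 = +1.
v=3: a=3^-9·(≡1), b=3^-3·(≡1) mod 3; (1|3)=+1, (1|3)=+1; (−1)^{-9·-3·1}·(+1)^-3·(+1)^-9 = -1.
v=19: a=19^2·(≡10), b=19^0·(≡18) mod 19; (10|19)=-1, (18|19)=-1; (−1)^{2·0·9}·(-1)^0·(-1)^2 = +1.
v=23: a=23^-2·(≡1), b=23^0·(≡2) mod 23; (1|23)=+1, (2|23)=+1; (−1)^{-2·0·11}·(+1)^0·(+1)^-2 = +1.
v=11: a=11^-2·(≡8), b=11^0·(≡1) mod 11; (8|11)=-1, (1|11)=+1; (−1)^{-2·0·5}·(-1)^0·(+1)^-2 = +1.
v=17: a=17^2·(≡14), b=17^0·(≡2) mod 17; (14|17)=-1, (2|17)=+1; (−1)^{2·0·8}·(-1)^0·(+1)^2 = +1.
v=∞: 2730 > 0 and -195 < 0  ⇒  (a,b)_∞ = +1.
v=13: a=13^1·(≡6), b=13^1·(≡7) mod 13; (6|13)=-1, (7|13)=-1; (−1)^{1·1·6}·(-1)^1·(-1)^1 = +1.
(2730, -195 / ℚ) ramifies at {2, 3}: a division algebra.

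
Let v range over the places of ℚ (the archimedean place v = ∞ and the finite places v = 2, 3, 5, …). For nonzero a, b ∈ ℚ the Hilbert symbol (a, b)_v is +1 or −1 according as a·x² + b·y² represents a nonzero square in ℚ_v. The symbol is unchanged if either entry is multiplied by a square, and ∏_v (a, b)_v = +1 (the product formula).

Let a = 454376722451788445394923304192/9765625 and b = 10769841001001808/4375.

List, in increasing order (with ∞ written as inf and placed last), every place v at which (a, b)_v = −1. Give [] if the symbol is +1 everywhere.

[7, 11, 23, 31]

Mod squares: a ≡ 20677, b ≡ 136059. Check v ∈ {∞, 2, 3, 5, 7, 11, 19, 23, 29, 31}.
v=19: a=19^2·(≡7), b=19^1·(≡16) mod 19; (7|19)=+1, (16|19)=+1; (−1)^{2·1·9}·(+1)^1·(+1)^2 = +1.
v=2: v_2(a)=8, v_2(b)=4; units ≡ 5, 3 (mod 8); ε·ε+αω+βω = 0·1+8·1+4·1 ≡ 0  ⇒  (a,b)_2 = +1.
v=∞: 20677 > 0 and 136059 > 0  ⇒  (a,b)_∞ = +1.
v=5: a=5^-10·(≡2), b=5^-4·(≡4) mod 5; (2|5)=-1, (4|5)=+1; (−1)^{-10·-4·2}·(-1)^-4·(+1)^-10 = +1.
v=3: a=3^14·(≡1), b=3^5·(≡2) mod 3; (1|3)=+1, (2|3)=-1; (−1)^{14·5·1}·(+1)^5·(-1)^14 = +1.
v=23: a=23^3·(≡9), b=23^2·(≡22) mod 23; (9|23)=+1, (22|23)=-1; (−1)^{3·2·11}·(+1)^2·(-1)^3 = -1.
v=11: a=11^2·(≡7), b=11^1·(≡9) mod 11; (7|11)=-1, (9|11)=+1; (−1)^{2·1·5}·(-1)^1·(+1)^2 = -1.
v=29: a=29^3·(≡26), b=29^2·(≡6) mod 29; (26|29)=-1, (6|29)=+1; (−1)^{3·2·14}·(-1)^2·(+1)^3 = +1.
v=7: a=7^0·(≡6), b=7^-1·(≡6) mod 7; (6|7)=-1, (6|7)=-1; (−1)^{0·-1·3}·(-1)^-1·(-1)^0 = -1.
v=31: a=31^5·(≡4), b=31^3·(≡9) mod 31; (4|31)=+1, (9|31)=+1; (−1)^{5·3·15}·(+1)^3·(+1)^5 = -1.
|Ram(20677, 136059)| = 4, even; anisotropic at {7, 11, 23, 31}.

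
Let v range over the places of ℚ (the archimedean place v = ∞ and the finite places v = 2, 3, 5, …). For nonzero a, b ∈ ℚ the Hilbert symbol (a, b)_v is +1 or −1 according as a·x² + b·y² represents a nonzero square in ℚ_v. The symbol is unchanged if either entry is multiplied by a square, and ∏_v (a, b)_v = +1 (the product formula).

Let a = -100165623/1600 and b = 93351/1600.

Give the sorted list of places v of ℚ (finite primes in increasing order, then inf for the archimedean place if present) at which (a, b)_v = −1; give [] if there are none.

[3, 37]

(a, b) ≡ (-87, 111) mod (ℚ^×)²; places V = {2, 3, 5, 29, 37, ∞}.
(a,b)_∞: sgn(-87)=−, sgn(111)=+, so +1.
(a,b)_37: α=2, u≡35; β=1, v≡9 (mod 37); (35|37)=-1, (9|37)=+1; sign (−1)^0·-1^1·+1^2 = -1.
(a,b)_2: α=-6, β=-6; u≡1, v≡7 (mod 8); ε(u)ε(v)=0·1, αω(v)=-6·0, βω(u)=-6·0; sum ≡ 0  ⇒  +1.
(a,b)_5: α=-2, u≡3; β=-2, v≡4 (mod 5); (3|5)=-1, (4|5)=+1; sign (−1)^0·-1^-2·+1^-2 = +1.
(a,b)_29: α=3, u≡8; β=2, v≡28 (mod 29); (8|29)=-1, (28|29)=+1; sign (−1)^0·-1^2·+1^3 = +1.
(a,b)_3: α=1, u≡1; β=1, v≡1 (mod 3); (1|3)=+1, (1|3)=+1; sign (−1)^1·+1^1·+1^1 = -1.
(-87, 111 / ℚ) ramifies at {3, 37}: a division algebra.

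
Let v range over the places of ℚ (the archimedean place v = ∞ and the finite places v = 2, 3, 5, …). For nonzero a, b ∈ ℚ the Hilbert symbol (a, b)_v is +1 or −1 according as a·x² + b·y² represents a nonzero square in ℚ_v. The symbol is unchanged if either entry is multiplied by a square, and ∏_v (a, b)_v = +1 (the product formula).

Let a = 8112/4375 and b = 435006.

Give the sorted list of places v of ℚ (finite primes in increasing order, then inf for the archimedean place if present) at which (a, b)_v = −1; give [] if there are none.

Mod squares: a ≡ 21, b ≡ 286. Check v ∈ {∞, 2, 3, 5, 7, 11, 13}.
v=∞: 21 > 0 and 286 > 0  ⇒  (a,b)_∞ = +1.
v=13: a=13^2·(≡5), b=13^3·(≡3) mod 13; (5|13)=-1, (3|13)=+1; (−1)^{2·3·6}·(-1)^3·(+1)^2 = -1.
v=2: v_2(a)=4, v_2(b)=1; units ≡ 5, 7 (mod 8); ε·ε+αω+βω = 0·1+4·0+1·1 ≡ 1  ⇒  (a,b)_2 = -1.
v=3: a=3^1·(≡1), b=3^2·(≡1) mod 3; (1|3)=+1, (1|3)=+1; (−1)^{1·2·1}·(+1)^2·(+1)^1 = +1.
v=5: a=5^-4·(≡1), b=5^0·(≡1) mod 5; (1|5)=+1, (1|5)=+1; (−1)^{-4·0·2}·(+1)^0·(+1)^-4 = +1.
v=11: a=11^0·(≡2), b=11^1·(≡1) mod 11; (2|11)=-1, (1|11)=+1; (−1)^{0·1·5}·(-1)^1·(+1)^0 = -1.
v=7: a=7^-1·(≡3), b=7^0·(≡5) mod 7; (3|7)=-1, (5|7)=-1; (−1)^{-1·0·3}·(-1)^0·(-1)^-1 = -1.
(21, 286 / ℚ) ramifies at {2, 7, 11, 13}: a division algebra.

[2, 7, 11, 13]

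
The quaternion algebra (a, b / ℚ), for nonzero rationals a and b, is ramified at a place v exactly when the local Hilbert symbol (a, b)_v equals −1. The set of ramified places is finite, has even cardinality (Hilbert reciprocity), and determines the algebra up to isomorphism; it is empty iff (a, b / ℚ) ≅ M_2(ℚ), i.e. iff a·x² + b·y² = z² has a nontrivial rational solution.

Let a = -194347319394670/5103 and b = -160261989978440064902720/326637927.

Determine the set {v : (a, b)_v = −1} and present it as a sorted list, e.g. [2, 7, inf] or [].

[7, 13, 37, inf]

Mod squares: a ≡ -80290, b ≡ -9915815. Check v ∈ {∞, 2, 3, 5, 7, 11, 13, 17, 19, 23, 31, 37}.
v=23: a=23^0·(≡9), b=23^-2·(≡11) mod 23; (9|23)=+1, (11|23)=-1; (−1)^{0·-2·11}·(+1)^-2·(-1)^0 = +1.
v=5: a=5^1·(≡2), b=5^1·(≡3) mod 5; (2|5)=-1, (3|5)=-1; (−1)^{1·1·2}·(-1)^1·(-1)^1 = +1.
v=31: a=31^3·(≡19), b=31^3·(≡3) mod 31; (19|31)=+1, (3|31)=-1; (−1)^{3·3·15}·(+1)^3·(-1)^3 = +1.
v=3: a=3^-6·(≡2), b=3^-6·(≡1) mod 3; (2|3)=-1, (1|3)=+1; (−1)^{-6·-6·1}·(-1)^-6·(+1)^-6 = +1.
v=37: a=37^1·(≡5), b=37^1·(≡7) mod 37; (5|37)=-1, (7|37)=+1; (−1)^{1·1·18}·(-1)^1·(+1)^1 = -1.
v=19: a=19^2·(≡9), b=19^5·(≡17) mod 19; (9|19)=+1, (17|19)=+1; (−1)^{2·5·9}·(+1)^5·(+1)^2 = +1.
v=2: v_2(a)=1, v_2(b)=6; units ≡ 7, 1 (mod 8); ε·ε+αω+βω = 1·0+1·0+6·0 ≡ 0  ⇒  (a,b)_2 = +1.
v=7: a=7^-1·(≡6), b=7^-1·(≡6) mod 7; (6|7)=-1, (6|7)=-1; (−1)^{-1·-1·3}·(-1)^-1·(-1)^-1 = -1.
v=∞: -80290 < 0 and -9915815 < 0  ⇒  (a,b)_∞ = -1.
v=17: a=17^2·(≡8), b=17^4·(≡9) mod 17; (8|17)=+1, (9|17)=+1; (−1)^{2·4·8}·(+1)^4·(+1)^2 = +1.
v=11: a=11^0·(≡2), b=11^-2·(≡5) mod 11; (2|11)=-1, (5|11)=+1; (−1)^{0·-2·5}·(-1)^-2·(+1)^0 = +1.
v=13: a=13^2·(≡6), b=13^3·(≡11) mod 13; (6|13)=-1, (11|13)=-1; (−1)^{2·3·6}·(-1)^3·(-1)^2 = -1.
|Ram(-80290, -9915815)| = 4, even; anisotropic at {7, 13, 37, ∞}.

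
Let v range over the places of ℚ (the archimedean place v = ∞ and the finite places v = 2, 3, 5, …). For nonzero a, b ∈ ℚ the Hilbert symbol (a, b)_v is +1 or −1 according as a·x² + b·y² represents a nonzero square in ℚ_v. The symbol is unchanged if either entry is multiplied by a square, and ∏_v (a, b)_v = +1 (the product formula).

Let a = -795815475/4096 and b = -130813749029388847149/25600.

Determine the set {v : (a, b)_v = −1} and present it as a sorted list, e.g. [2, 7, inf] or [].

Mod squares: a ≡ -88179, b ≡ -6468189. Check v ∈ {∞, 2, 3, 5, 7, 13, 17, 19, 29, 43}.
v=∞: -88179 < 0 and -6468189 < 0  ⇒  (a,b)_∞ = -1.
v=43: a=43^0·(≡21), b=43^1·(≡33) mod 43; (21|43)=+1, (33|43)=-1; (−1)^{0·1·21}·(+1)^1·(-1)^0 = +1.
v=7: a=7^1·(≡6), b=7^3·(≡1) mod 7; (6|7)=-1, (1|7)=+1; (−1)^{1·3·3}·(-1)^3·(+1)^1 = +1.
v=29: a=29^0·(≡21), b=29^1·(≡8) mod 29; (21|29)=-1, (8|29)=-1; (−1)^{0·1·14}·(-1)^1·(-1)^0 = -1.
v=2: v_2(a)=-12, v_2(b)=-10; units ≡ 5, 3 (mod 8); ε·ε+αω+βω = 0·1+-12·1+-10·1 ≡ 0  ⇒  (a,b)_2 = +1.
v=3: a=3^1·(≡1), b=3^5·(≡1) mod 3; (1|3)=+1, (1|3)=+1; (−1)^{1·5·1}·(+1)^5·(+1)^1 = -1.
v=13: a=13^1·(≡9), b=13^3·(≡1) mod 13; (9|13)=+1, (1|13)=+1; (−1)^{1·3·6}·(+1)^3·(+1)^1 = +1.
v=5: a=5^2·(≡1), b=5^-2·(≡4) mod 5; (1|5)=+1, (4|5)=+1; (−1)^{2·-2·2}·(+1)^-2·(+1)^2 = +1.
v=19: a=19^3·(≡18), b=19^3·(≡11) mod 19; (18|19)=-1, (11|19)=+1; (−1)^{3·3·9}·(-1)^3·(+1)^3 = +1.
v=17: a=17^1·(≡13), b=17^4·(≡12) mod 17; (13|17)=+1, (12|17)=-1; (−1)^{1·4·8}·(+1)^4·(-1)^1 = -1.
Ram(-88179, -6468189) = {3, 17, 29, ∞}; no ℚ_3-point on the conic.

[3, 17, 29, inf]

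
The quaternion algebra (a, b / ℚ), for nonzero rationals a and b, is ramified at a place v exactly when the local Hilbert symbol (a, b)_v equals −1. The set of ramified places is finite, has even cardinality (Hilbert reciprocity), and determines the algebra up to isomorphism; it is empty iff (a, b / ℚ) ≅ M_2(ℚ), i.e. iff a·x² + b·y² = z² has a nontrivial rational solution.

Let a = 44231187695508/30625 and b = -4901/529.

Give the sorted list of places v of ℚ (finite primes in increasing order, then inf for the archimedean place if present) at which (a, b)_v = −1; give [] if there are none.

Mod squares: a ≡ 35135237, b ≡ -29. Check v ∈ {∞, 2, 3, 5, 7, 11, 13, 17, 19, 23, 29, 37, 41, 53}.
v=3: a=3^2·(≡2), b=3^0·(≡1) mod 3; (2|3)=-1, (1|3)=+1; (−1)^{2·0·1}·(-1)^0·(+1)^2 = +1.
v=13: a=13^0·(≡6), b=13^2·(≡4) mod 13; (6|13)=-1, (4|13)=+1; (−1)^{0·2·6}·(-1)^2·(+1)^0 = +1.
v=∞: 35135237 > 0 and -29 < 0  ⇒  (a,b)_∞ = +1.
v=7: a=7^-2·(≡1), b=7^0·(≡5) mod 7; (1|7)=+1, (5|7)=-1; (−1)^{-2·0·3}·(+1)^0·(-1)^-2 = +1.
v=17: a=17^2·(≡14), b=17^0·(≡6) mod 17; (14|17)=-1, (6|17)=-1; (−1)^{2·0·8}·(-1)^0·(-1)^2 = +1.
v=11: a=11^2·(≡1), b=11^0·(≡5) mod 11; (1|11)=+1, (5|11)=+1; (−1)^{2·0·5}·(+1)^0·(+1)^2 = +1.
v=29: a=29^0·(≡18), b=29^1·(≡9) mod 29; (18|29)=-1, (9|29)=+1; (−1)^{0·1·14}·(-1)^1·(+1)^0 = -1.
v=19: a=19^1·(≡3), b=19^0·(≡6) mod 19; (3|19)=-1, (6|19)=+1; (−1)^{1·0·9}·(-1)^0·(+1)^1 = +1.
v=41: a=41^1·(≡4), b=41^0·(≡26) mod 41; (4|41)=+1, (26|41)=-1; (−1)^{1·0·20}·(+1)^0·(-1)^1 = -1.
v=23: a=23^1·(≡20), b=23^-2·(≡21) mod 23; (20|23)=-1, (21|23)=-1; (−1)^{1·-2·11}·(-1)^-2·(-1)^1 = -1.
v=2: v_2(a)=2, v_2(b)=0; units ≡ 5, 3 (mod 8); ε·ε+αω+βω = 0·1+2·1+0·1 ≡ 0  ⇒  (a,b)_2 = +1.
v=5: a=5^-4·(≡2), b=5^0·(≡1) mod 5; (2|5)=-1, (1|5)=+1; (−1)^{-4·0·2}·(-1)^0·(+1)^-4 = +1.
v=37: a=37^1·(≡12), b=37^0·(≡22) mod 37; (12|37)=+1, (22|37)=-1; (−1)^{1·0·18}·(+1)^0·(-1)^1 = -1.
v=53: a=53^1·(≡8), b=53^0·(≡25) mod 53; (8|53)=-1, (25|53)=+1; (−1)^{1·0·26}·(-1)^0·(+1)^1 = +1.
(35135237, -29 / ℚ) ramifies at {23, 29, 37, 41}: a division algebra.

[23, 29, 37, 41]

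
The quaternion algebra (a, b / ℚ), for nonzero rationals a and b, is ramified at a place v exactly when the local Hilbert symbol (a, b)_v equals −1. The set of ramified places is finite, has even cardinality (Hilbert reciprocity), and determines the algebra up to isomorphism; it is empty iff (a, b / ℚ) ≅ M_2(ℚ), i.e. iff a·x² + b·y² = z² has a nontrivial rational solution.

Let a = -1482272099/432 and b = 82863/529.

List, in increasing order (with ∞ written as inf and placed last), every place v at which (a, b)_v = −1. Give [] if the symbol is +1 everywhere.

Mod squares: a ≡ -90751353, b ≡ 1023. Check v ∈ {∞, 2, 3, 7, 11, 19, 23, 29, 31}.
v=∞: -90751353 < 0 and 1023 > 0  ⇒  (a,b)_∞ = +1.
v=2: v_2(a)=-4, v_2(b)=0; units ≡ 7, 7 (mod 8); ε·ε+αω+βω = 1·1+-4·0+0·0 ≡ 1  ⇒  (a,b)_2 = -1.
v=7: a=7^3·(≡4), b=7^0·(≡1) mod 7; (4|7)=+1, (1|7)=+1; (−1)^{3·0·3}·(+1)^0·(+1)^3 = +1.
v=31: a=31^1·(≡27), b=31^1·(≡19) mod 31; (27|31)=-1, (19|31)=+1; (−1)^{1·1·15}·(-1)^1·(+1)^1 = +1.
v=19: a=19^1·(≡11), b=19^0·(≡5) mod 19; (11|19)=+1, (5|19)=+1; (−1)^{1·0·9}·(+1)^0·(+1)^1 = +1.
v=3: a=3^-3·(≡1), b=3^5·(≡2) mod 3; (1|3)=+1, (2|3)=-1; (−1)^{-3·5·1}·(+1)^5·(-1)^-3 = +1.
v=23: a=23^1·(≡3), b=23^-2·(≡17) mod 23; (3|23)=+1, (17|23)=-1; (−1)^{1·-2·11}·(+1)^-2·(-1)^1 = -1.
v=11: a=11^1·(≡5), b=11^1·(≡9) mod 11; (5|11)=+1, (9|11)=+1; (−1)^{1·1·5}·(+1)^1·(+1)^1 = -1.
v=29: a=29^1·(≡4), b=29^0·(≡18) mod 29; (4|29)=+1, (18|29)=-1; (−1)^{1·0·14}·(+1)^0·(-1)^1 = -1.
(-90751353, 1023 / ℚ) ramifies at {2, 11, 23, 29}: a division algebra.

[2, 11, 23, 29]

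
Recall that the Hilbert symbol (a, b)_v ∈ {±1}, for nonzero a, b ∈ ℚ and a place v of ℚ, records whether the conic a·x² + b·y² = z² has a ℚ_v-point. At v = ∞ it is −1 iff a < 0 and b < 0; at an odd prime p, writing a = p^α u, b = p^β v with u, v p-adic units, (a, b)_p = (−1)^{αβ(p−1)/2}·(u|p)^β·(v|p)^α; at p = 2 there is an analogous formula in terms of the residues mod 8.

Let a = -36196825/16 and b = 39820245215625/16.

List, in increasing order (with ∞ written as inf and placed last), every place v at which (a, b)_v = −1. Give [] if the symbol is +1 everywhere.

[3, 5, 7, 17]

Mod squares: a ≡ -2737, b ≡ 105. Check v ∈ {∞, 2, 3, 5, 7, 17, 23}.
v=2: v_2(a)=-4, v_2(b)=-4; units ≡ 7, 1 (mod 8); ε·ε+αω+βω = 1·0+-4·0+-4·0 ≡ 0  ⇒  (a,b)_2 = +1.
v=23: a=23^3·(≡11), b=23^2·(≡3) mod 23; (11|23)=-1, (3|23)=+1; (−1)^{3·2·11}·(-1)^2·(+1)^3 = +1.
v=3: a=3^0·(≡2), b=3^5·(≡2) mod 3; (2|3)=-1, (2|3)=-1; (−1)^{0·5·1}·(-1)^5·(-1)^0 = -1.
v=7: a=7^1·(≡1), b=7^3·(≡4) mod 7; (1|7)=+1, (4|7)=+1; (−1)^{1·3·3}·(+1)^3·(+1)^1 = -1.
v=∞: -2737 < 0 and 105 > 0  ⇒  (a,b)_∞ = +1.
v=17: a=17^1·(≡9), b=17^2·(≡5) mod 17; (9|17)=+1, (5|17)=-1; (−1)^{1·2·8}·(+1)^2·(-1)^1 = -1.
v=5: a=5^2·(≡2), b=5^5·(≡4) mod 5; (2|5)=-1, (4|5)=+1; (−1)^{2·5·2}·(-1)^5·(+1)^2 = -1.
Ram(-2737, 105) = {3, 5, 7, 17}; no ℚ_3-point on the conic.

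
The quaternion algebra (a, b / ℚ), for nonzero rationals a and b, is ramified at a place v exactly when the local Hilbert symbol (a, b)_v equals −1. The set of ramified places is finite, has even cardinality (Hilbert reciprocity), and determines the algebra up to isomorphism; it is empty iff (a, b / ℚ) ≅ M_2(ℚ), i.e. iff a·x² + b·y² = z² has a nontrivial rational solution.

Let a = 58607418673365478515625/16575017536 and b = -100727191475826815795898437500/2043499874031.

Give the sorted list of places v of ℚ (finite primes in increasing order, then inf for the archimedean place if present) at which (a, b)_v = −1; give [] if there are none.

[7, 17, 23, 29]

Mod squares: a ≡ 1757545, b ≡ -177905. Check v ∈ {∞, 2, 3, 5, 7, 11, 13, 17, 19, 23, 29, 31}.
v=23: a=23^1·(≡4), b=23^1·(≡3) mod 23; (4|23)=+1, (3|23)=+1; (−1)^{1·1·11}·(+1)^1·(+1)^1 = -1.
v=19: a=19^-2·(≡9), b=19^-4·(≡6) mod 19; (9|19)=+1, (6|19)=+1; (−1)^{-2·-4·9}·(+1)^-4·(+1)^-2 = +1.
v=13: a=13^2·(≡12), b=13^3·(≡10) mod 13; (12|13)=+1, (10|13)=+1; (−1)^{2·3·6}·(+1)^3·(+1)^2 = +1.
v=5: a=5^13·(≡1), b=5^17·(≡1) mod 5; (1|5)=+1, (1|5)=+1; (−1)^{13·17·2}·(+1)^17·(+1)^13 = +1.
v=31: a=31^3·(≡24), b=31^4·(≡2) mod 31; (24|31)=-1, (2|31)=+1; (−1)^{3·4·15}·(-1)^4·(+1)^3 = +1.
v=∞: 1757545 > 0 and -177905 < 0  ⇒  (a,b)_∞ = +1.
v=2: v_2(a)=-6, v_2(b)=2; units ≡ 1, 7 (mod 8); ε·ε+αω+βω = 0·1+-6·0+2·0 ≡ 0  ⇒  (a,b)_2 = +1.
v=7: a=7^-2·(≡6), b=7^-1·(≡2) mod 7; (6|7)=-1, (2|7)=+1; (−1)^{-2·-1·3}·(-1)^-1·(+1)^-2 = -1.
v=29: a=29^3·(≡5), b=29^4·(≡19) mod 29; (5|29)=+1, (19|29)=-1; (−1)^{3·4·14}·(+1)^4·(-1)^3 = -1.
v=11: a=11^-4·(≡9), b=11^-4·(≡9) mod 11; (9|11)=+1, (9|11)=+1; (−1)^{-4·-4·5}·(+1)^-4·(+1)^-4 = +1.
v=3: a=3^0·(≡1), b=3^-2·(≡1) mod 3; (1|3)=+1, (1|3)=+1; (−1)^{0·-2·1}·(+1)^-2·(+1)^0 = +1.
v=17: a=17^1·(≡16), b=17^-1·(≡7) mod 17; (16|17)=+1, (7|17)=-1; (−1)^{1·-1·8}·(+1)^-1·(-1)^1 = -1.
(1757545, -177905 / ℚ) ramifies at {7, 17, 23, 29}: a division algebra.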